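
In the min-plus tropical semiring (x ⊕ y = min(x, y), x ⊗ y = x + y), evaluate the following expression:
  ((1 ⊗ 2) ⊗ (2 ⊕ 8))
((1 ⊗ 2) ⊗ (2 ⊕ 8)) = 5

Expand innermost to outermost. Recall ⊕ takes the minimum of its arguments and ⊗ takes their sum. Working out the expression ((1 ⊗ 2) ⊗ (2 ⊕ 8)) gives 5.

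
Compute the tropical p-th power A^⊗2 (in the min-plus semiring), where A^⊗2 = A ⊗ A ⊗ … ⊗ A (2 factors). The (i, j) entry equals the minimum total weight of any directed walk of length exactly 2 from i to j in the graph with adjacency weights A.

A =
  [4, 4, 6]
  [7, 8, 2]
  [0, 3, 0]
A^⊗2 =
  [6, 8, 6]
  [2, 5, 2]
  [0, 3, 0]

Each entry (A^⊗2)_ij equals the minimum over all length-2 walks i = v_0 → v_1 → … → v_2 = j of Σ_t A[v_t][v_{t+1}]. For example, for (i, j) = (0, 2) we minimise over 3 possible intermediate vertex sequences; the minimum is 6, attained along the walk 0 → 1 → 2.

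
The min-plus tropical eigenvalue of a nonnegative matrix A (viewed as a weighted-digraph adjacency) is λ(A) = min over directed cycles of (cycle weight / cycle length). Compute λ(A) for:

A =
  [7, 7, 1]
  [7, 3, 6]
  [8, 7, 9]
λ(A) = 3

Enumerate directed cycles and compute their means (weight / length). Sample:
  cycle 0 → 0: weight = 7, length = 1, mean = 7/1 ≈ 7.000
  cycle 1 → 1: weight = 3, length = 1, mean = 3/1 ≈ 3.000
  cycle 2 → 2: weight = 9, length = 1, mean = 9/1 ≈ 9.000
  cycle 0 → 1 → 0: weight = 14, length = 2, mean = 14/2 ≈ 7.000
  cycle 0 → 2 → 0: weight = 9, length = 2, mean = 9/2 ≈ 4.500
  cycle 1 → 0 → 1: weight = 14, length = 2, mean = 14/2 ≈ 7.000
Minimum mean = 3.000, attained e.g. along the cycle 1 → 1 with weight 3 and length 1. So λ(A) = 3/1 = 3.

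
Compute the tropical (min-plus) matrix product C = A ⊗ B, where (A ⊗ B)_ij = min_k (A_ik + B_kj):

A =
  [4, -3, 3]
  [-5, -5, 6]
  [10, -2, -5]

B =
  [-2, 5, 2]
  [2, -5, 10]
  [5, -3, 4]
A ⊗ B =
  [-1, -8, 6]
  [-7, -10, -3]
  [0, -8, -1]

Apply the min-plus product entry-by-entry:
  C[0][0] = min over k of (A[0][0] + B[0][0] = 4 + -2 = 2, A[0][1] + B[1][0] = -3 + 2 = -1, A[0][2] + B[2][0] = 3 + 5 = 8) = -1 (attained at k = 1)
  C[0][1] = min over k of (A[0][0] + B[0][1] = 4 + 5 = 9, A[0][1] + B[1][1] = -3 + -5 = -8, A[0][2] + B[2][1] = 3 + -3 = 0) = -8 (attained at k = 1)
  C[0][2] = min over k of (A[0][0] + B[0][2] = 4 + 2 = 6, A[0][1] + B[1][2] = -3 + 10 = 7, A[0][2] + B[2][2] = 3 + 4 = 7) = 6 (attained at k = 0)
  C[1][0] = min over k of (A[1][0] + B[0][0] = -5 + -2 = -7, A[1][1] + B[1][0] = -5 + 2 = -3, A[1][2] + B[2][0] = 6 + 5 = 11) = -7 (attained at k = 0)
  C[1][1] = min over k of (A[1][0] + B[0][1] = -5 + 5 = 0, A[1][1] + B[1][1] = -5 + -5 = -10, A[1][2] + B[2][1] = 6 + -3 = 3) = -10 (attained at k = 1)
  C[1][2] = min over k of (A[1][0] + B[0][2] = -5 + 2 = -3, A[1][1] + B[1][2] = -5 + 10 = 5, A[1][2] + B[2][2] = 6 + 4 = 10) = -3 (attained at k = 0)
  C[2][0] = min over k of (A[2][0] + B[0][0] = 10 + -2 = 8, A[2][1] + B[1][0] = -2 + 2 = 0, A[2][2] + B[2][0] = -5 + 5 = 0) = 0 (attained at k = 1)
  C[2][1] = min over k of (A[2][0] + B[0][1] = 10 + 5 = 15, A[2][1] + B[1][1] = -2 + -5 = -7, A[2][2] + B[2][1] = -5 + -3 = -8) = -8 (attained at k = 2)
  C[2][2] = min over k of (A[2][0] + B[0][2] = 10 + 2 = 12, A[2][1] + B[1][2] = -2 + 10 = 8, A[2][2] + B[2][2] = -5 + 4 = -1) = -1 (attained at k = 2)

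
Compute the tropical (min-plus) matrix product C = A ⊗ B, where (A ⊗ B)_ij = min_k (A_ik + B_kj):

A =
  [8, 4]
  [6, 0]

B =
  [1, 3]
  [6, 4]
A ⊗ B =
  [9, 8]
  [6, 4]

Apply the min-plus product entry-by-entry:
  C[0][0] = min over k of (A[0][0] + B[0][0] = 8 + 1 = 9, A[0][1] + B[1][0] = 4 + 6 = 10) = 9 (attained at k = 0)
  C[0][1] = min over k of (A[0][0] + B[0][1] = 8 + 3 = 11, A[0][1] + B[1][1] = 4 + 4 = 8) = 8 (attained at k = 1)
  C[1][0] = min over k of (A[1][0] + B[0][0] = 6 + 1 = 7, A[1][1] + B[1][0] = 0 + 6 = 6) = 6 (attained at k = 1)
  C[1][1] = min over k of (A[1][0] + B[0][1] = 6 + 3 = 9, A[1][1] + B[1][1] = 0 + 4 = 4) = 4 (attained at k = 1)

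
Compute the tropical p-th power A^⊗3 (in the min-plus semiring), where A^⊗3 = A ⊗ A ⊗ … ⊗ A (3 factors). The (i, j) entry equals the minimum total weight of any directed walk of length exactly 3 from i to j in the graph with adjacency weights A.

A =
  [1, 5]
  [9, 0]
A^⊗3 =
  [3, 5]
  [9, 0]

Each entry (A^⊗3)_ij equals the minimum over all length-3 walks i = v_0 → v_1 → … → v_3 = j of Σ_t A[v_t][v_{t+1}]. For example, for (i, j) = (0, 1) we minimise over 4 possible intermediate vertex sequences; the minimum is 5, attained along the walk 0 → 1 → 1 → 1.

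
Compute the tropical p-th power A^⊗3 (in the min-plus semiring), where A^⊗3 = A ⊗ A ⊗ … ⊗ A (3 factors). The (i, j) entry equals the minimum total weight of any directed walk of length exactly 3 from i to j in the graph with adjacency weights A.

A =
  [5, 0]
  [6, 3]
A^⊗3 =
  [9, 6]
  [12, 9]

Each entry (A^⊗3)_ij equals the minimum over all length-3 walks i = v_0 → v_1 → … → v_3 = j of Σ_t A[v_t][v_{t+1}]. For example, for (i, j) = (0, 1) we minimise over 4 possible intermediate vertex sequences; the minimum is 6, attained along the walk 0 → 1 → 0 → 1.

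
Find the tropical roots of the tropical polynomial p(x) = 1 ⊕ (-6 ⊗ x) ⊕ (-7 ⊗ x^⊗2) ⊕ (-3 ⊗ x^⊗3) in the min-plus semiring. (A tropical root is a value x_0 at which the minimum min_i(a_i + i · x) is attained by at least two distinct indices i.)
Roots: {-4, 1, 7}

Each tropical root is a break point of the lower envelope of the lines y = a_i + i · x (there are 4 lines, with slopes 0, 1, ..., 3). Only the lines that attain the minimum somewhere contribute to roots; other lines are dominated. Here the surviving (envelope) indices are i = 3, i = 2, i = 1, i = 0.
Intersections between consecutive envelope lines give the roots: for adjacent envelope indices i < j the intersection is x = (a_i − a_j) / (j − i). Reading off the sorted break points: {-4, 1, 7}.
Verification: at each break x_0, at least two indices attain the minimum of min_i(a_i + i · x_0).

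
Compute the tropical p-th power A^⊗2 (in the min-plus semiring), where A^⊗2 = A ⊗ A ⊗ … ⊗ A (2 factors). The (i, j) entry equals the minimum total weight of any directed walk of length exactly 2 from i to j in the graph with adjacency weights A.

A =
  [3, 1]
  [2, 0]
A^⊗2 =
  [3, 1]
  [2, 0]

Each entry (A^⊗2)_ij equals the minimum over all length-2 walks i = v_0 → v_1 → … → v_2 = j of Σ_t A[v_t][v_{t+1}]. For example, for (i, j) = (0, 1) we minimise over 2 possible intermediate vertex sequences; the minimum is 1, attained along the walk 0 → 1 → 1.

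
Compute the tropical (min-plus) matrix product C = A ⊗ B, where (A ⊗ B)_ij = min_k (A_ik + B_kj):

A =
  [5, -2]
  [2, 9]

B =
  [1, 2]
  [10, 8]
A ⊗ B =
  [6, 6]
  [3, 4]

Apply the min-plus product entry-by-entry:
  C[0][0] = min over k of (A[0][0] + B[0][0] = 5 + 1 = 6, A[0][1] + B[1][0] = -2 + 10 = 8) = 6 (attained at k = 0)
  C[0][1] = min over k of (A[0][0] + B[0][1] = 5 + 2 = 7, A[0][1] + B[1][1] = -2 + 8 = 6) = 6 (attained at k = 1)
  C[1][0] = min over k of (A[1][0] + B[0][0] = 2 + 1 = 3, A[1][1] + B[1][0] = 9 + 10 = 19) = 3 (attained at k = 0)
  C[1][1] = min over k of (A[1][0] + B[0][1] = 2 + 2 = 4, A[1][1] + B[1][1] = 9 + 8 = 17) = 4 (attained at k = 0)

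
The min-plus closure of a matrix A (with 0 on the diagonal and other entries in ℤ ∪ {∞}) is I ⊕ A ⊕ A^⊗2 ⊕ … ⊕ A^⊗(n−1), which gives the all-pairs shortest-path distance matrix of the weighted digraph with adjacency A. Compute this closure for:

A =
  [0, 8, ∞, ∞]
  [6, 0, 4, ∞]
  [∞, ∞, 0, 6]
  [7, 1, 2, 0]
Closure =
  [0, 8, 12, 18]
  [6, 0, 4, 10]
  [13, 7, 0, 6]
  [7, 1, 2, 0]

This is the Floyd-Warshall all-pairs shortest-path computation. For each intermediate vertex k = 0, 1, …, 3, update dist[i][j] ← min(dist[i][j], dist[i][k] + dist[k][j]). The final matrix gives, for each (i, j), the minimum total weight of any directed path from i to j (possibly empty when i = j).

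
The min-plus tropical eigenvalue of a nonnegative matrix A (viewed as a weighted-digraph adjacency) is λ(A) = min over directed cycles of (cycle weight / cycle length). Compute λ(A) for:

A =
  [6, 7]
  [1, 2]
λ(A) = 2

Enumerate directed cycles and compute their means (weight / length). Sample:
  cycle 0 → 0: weight = 6, length = 1, mean = 6/1 ≈ 6.000
  cycle 1 → 1: weight = 2, length = 1, mean = 2/1 ≈ 2.000
  cycle 0 → 1 → 0: weight = 8, length = 2, mean = 8/2 ≈ 4.000
  cycle 1 → 0 → 1: weight = 8, length = 2, mean = 8/2 ≈ 4.000
Minimum mean = 2.000, attained e.g. along the cycle 1 → 1 with weight 2 and length 1. So λ(A) = 2/1 = 2.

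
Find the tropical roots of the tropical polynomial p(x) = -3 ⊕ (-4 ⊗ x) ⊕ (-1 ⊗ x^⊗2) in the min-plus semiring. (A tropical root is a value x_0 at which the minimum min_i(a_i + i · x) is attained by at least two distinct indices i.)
Roots: {-3, 1}

Each tropical root is a break point of the lower envelope of the lines y = a_i + i · x (there are 3 lines, with slopes 0, 1, ..., 2). Only the lines that attain the minimum somewhere contribute to roots; other lines are dominated. Here the surviving (envelope) indices are i = 2, i = 1, i = 0.
Intersections between consecutive envelope lines give the roots: for adjacent envelope indices i < j the intersection is x = (a_i − a_j) / (j − i). Reading off the sorted break points: {-3, 1}.
Verification: at each break x_0, at least two indices attain the minimum of min_i(a_i + i · x_0).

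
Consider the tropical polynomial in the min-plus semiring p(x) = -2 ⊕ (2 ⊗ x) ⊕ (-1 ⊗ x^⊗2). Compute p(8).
p(8) = -2

A tropical monomial a ⊗ x^⊗i evaluates to a + i · x. Evaluating each term at x = 8:
  Term 0 contributes -2 + 0 · 8 = -2
  Term 1 contributes 2 + 1 · 8 = 10
  Term 2 contributes -1 + 2 · 8 = 15
p(8) = ⊕ of these = min[-2, 10, 15] = -2.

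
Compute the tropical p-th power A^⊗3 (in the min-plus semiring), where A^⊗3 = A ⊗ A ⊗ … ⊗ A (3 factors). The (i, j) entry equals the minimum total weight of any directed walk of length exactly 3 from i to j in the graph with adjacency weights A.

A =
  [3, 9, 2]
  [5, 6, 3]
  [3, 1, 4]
A^⊗3 =
  [8, 6, 6]
  [9, 8, 7]
  [7, 5, 8]

Each entry (A^⊗3)_ij equals the minimum over all length-3 walks i = v_0 → v_1 → … → v_3 = j of Σ_t A[v_t][v_{t+1}]. For example, for (i, j) = (0, 2) we minimise over 9 possible intermediate vertex sequences; the minimum is 6, attained along the walk 0 → 2 → 1 → 2.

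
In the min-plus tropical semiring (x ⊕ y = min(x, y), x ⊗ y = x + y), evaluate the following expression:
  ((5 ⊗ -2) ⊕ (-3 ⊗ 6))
((5 ⊗ -2) ⊕ (-3 ⊗ 6)) = 3

Expand innermost to outermost. Recall ⊕ takes the minimum of its arguments and ⊗ takes their sum. Working out the expression ((5 ⊗ -2) ⊕ (-3 ⊗ 6)) gives 3.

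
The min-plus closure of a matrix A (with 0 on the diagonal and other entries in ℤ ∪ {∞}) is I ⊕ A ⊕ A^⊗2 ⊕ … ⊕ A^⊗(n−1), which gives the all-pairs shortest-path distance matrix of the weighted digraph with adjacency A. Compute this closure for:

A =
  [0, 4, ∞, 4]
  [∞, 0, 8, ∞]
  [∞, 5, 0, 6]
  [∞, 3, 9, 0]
Closure =
  [0, 4, 12, 4]
  [∞, 0, 8, 14]
  [∞, 5, 0, 6]
  [∞, 3, 9, 0]

This is the Floyd-Warshall all-pairs shortest-path computation. For each intermediate vertex k = 0, 1, …, 3, update dist[i][j] ← min(dist[i][j], dist[i][k] + dist[k][j]). The final matrix gives, for each (i, j), the minimum total weight of any directed path from i to j (possibly empty when i = j).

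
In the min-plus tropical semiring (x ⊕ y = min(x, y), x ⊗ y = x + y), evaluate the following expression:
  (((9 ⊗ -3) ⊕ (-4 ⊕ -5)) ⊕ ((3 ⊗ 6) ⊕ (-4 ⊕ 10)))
(((9 ⊗ -3) ⊕ (-4 ⊕ -5)) ⊕ ((3 ⊗ 6) ⊕ (-4 ⊕ 10))) = -5

Expand innermost to outermost. Recall ⊕ takes the minimum of its arguments and ⊗ takes their sum. Working out the expression (((9 ⊗ -3) ⊕ (-4 ⊕ -5)) ⊕ ((3 ⊗ 6) ⊕ (-4 ⊕ 10))) gives -5.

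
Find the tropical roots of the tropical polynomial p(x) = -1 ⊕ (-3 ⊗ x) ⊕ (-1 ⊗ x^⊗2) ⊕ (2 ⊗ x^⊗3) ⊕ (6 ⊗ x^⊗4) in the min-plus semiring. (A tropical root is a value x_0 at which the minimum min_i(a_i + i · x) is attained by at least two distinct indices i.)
Roots: {-4, -3, -2, 2}

Each tropical root is a break point of the lower envelope of the lines y = a_i + i · x (there are 5 lines, with slopes 0, 1, ..., 4). Only the lines that attain the minimum somewhere contribute to roots; other lines are dominated. Here the surviving (envelope) indices are i = 4, i = 3, i = 2, i = 1, i = 0.
Intersections between consecutive envelope lines give the roots: for adjacent envelope indices i < j the intersection is x = (a_i − a_j) / (j − i). Reading off the sorted break points: {-4, -3, -2, 2}.
Verification: at each break x_0, at least two indices attain the minimum of min_i(a_i + i · x_0).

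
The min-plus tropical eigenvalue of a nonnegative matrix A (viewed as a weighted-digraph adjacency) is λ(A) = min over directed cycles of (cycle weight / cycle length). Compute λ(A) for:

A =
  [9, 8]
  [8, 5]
λ(A) = 5

Enumerate directed cycles and compute their means (weight / length). Sample:
  cycle 0 → 0: weight = 9, length = 1, mean = 9/1 ≈ 9.000
  cycle 1 → 1: weight = 5, length = 1, mean = 5/1 ≈ 5.000
  cycle 0 → 1 → 0: weight = 16, length = 2, mean = 16/2 ≈ 8.000
  cycle 1 → 0 → 1: weight = 16, length = 2, mean = 16/2 ≈ 8.000
Minimum mean = 5.000, attained e.g. along the cycle 1 → 1 with weight 5 and length 1. So λ(A) = 5/1 = 5.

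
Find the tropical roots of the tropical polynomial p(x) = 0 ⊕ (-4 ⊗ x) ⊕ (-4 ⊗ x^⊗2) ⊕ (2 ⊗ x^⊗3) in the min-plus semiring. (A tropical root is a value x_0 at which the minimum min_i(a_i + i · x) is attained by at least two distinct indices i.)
Roots: {-6, 0, 4}

Each tropical root is a break point of the lower envelope of the lines y = a_i + i · x (there are 4 lines, with slopes 0, 1, ..., 3). Only the lines that attain the minimum somewhere contribute to roots; other lines are dominated. Here the surviving (envelope) indices are i = 3, i = 2, i = 1, i = 0.
Intersections between consecutive envelope lines give the roots: for adjacent envelope indices i < j the intersection is x = (a_i − a_j) / (j − i). Reading off the sorted break points: {-6, 0, 4}.
Verification: at each break x_0, at least two indices attain the minimum of min_i(a_i + i · x_0).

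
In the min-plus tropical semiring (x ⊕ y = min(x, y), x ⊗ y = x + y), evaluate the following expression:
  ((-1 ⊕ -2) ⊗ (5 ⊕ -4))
((-1 ⊕ -2) ⊗ (5 ⊕ -4)) = -6

Expand innermost to outermost. Recall ⊕ takes the minimum of its arguments and ⊗ takes their sum. Working out the expression ((-1 ⊕ -2) ⊗ (5 ⊕ -4)) gives -6.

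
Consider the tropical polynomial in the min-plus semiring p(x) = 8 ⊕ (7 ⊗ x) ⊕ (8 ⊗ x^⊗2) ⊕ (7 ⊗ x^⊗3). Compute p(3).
p(3) = 8

A tropical monomial a ⊗ x^⊗i evaluates to a + i · x. Evaluating each term at x = 3:
  Term 0 contributes 8 + 0 · 3 = 8
  Term 1 contributes 7 + 1 · 3 = 10
  Term 2 contributes 8 + 2 · 3 = 14
  Term 3 contributes 7 + 3 · 3 = 16
p(3) = ⊕ of these = min[8, 10, 14, 16] = 8.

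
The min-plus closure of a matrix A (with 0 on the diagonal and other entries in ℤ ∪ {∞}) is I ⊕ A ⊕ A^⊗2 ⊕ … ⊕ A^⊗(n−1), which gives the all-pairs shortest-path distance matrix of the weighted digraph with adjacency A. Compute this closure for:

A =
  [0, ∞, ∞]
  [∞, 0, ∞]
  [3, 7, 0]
Closure =
  [0, ∞, ∞]
  [∞, 0, ∞]
  [3, 7, 0]

This is the Floyd-Warshall all-pairs shortest-path computation. For each intermediate vertex k = 0, 1, …, 2, update dist[i][j] ← min(dist[i][j], dist[i][k] + dist[k][j]). The final matrix gives, for each (i, j), the minimum total weight of any directed path from i to j (possibly empty when i = j).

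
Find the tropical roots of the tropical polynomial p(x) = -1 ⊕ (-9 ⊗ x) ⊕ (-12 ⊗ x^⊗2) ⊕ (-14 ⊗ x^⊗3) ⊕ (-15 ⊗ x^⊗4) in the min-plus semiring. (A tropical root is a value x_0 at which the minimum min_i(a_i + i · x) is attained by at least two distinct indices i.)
Roots: {1, 2, 3, 8}

Each tropical root is a break point of the lower envelope of the lines y = a_i + i · x (there are 5 lines, with slopes 0, 1, ..., 4). Only the lines that attain the minimum somewhere contribute to roots; other lines are dominated. Here the surviving (envelope) indices are i = 4, i = 3, i = 2, i = 1, i = 0.
Intersections between consecutive envelope lines give the roots: for adjacent envelope indices i < j the intersection is x = (a_i − a_j) / (j − i). Reading off the sorted break points: {1, 2, 3, 8}.
Verification: at each break x_0, at least two indices attain the minimum of min_i(a_i + i · x_0).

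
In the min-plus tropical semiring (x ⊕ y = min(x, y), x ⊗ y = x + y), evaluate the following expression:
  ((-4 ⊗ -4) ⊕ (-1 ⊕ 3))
((-4 ⊗ -4) ⊕ (-1 ⊕ 3)) = -8

Expand innermost to outermost. Recall ⊕ takes the minimum of its arguments and ⊗ takes their sum. Working out the expression ((-4 ⊗ -4) ⊕ (-1 ⊕ 3)) gives -8.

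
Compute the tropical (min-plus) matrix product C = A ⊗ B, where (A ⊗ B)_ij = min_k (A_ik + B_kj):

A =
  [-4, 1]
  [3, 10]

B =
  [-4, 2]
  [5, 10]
A ⊗ B =
  [-8, -2]
  [-1, 5]

Apply the min-plus product entry-by-entry:
  C[0][0] = min over k of (A[0][0] + B[0][0] = -4 + -4 = -8, A[0][1] + B[1][0] = 1 + 5 = 6) = -8 (attained at k = 0)
  C[0][1] = min over k of (A[0][0] + B[0][1] = -4 + 2 = -2, A[0][1] + B[1][1] = 1 + 10 = 11) = -2 (attained at k = 0)
  C[1][0] = min over k of (A[1][0] + B[0][0] = 3 + -4 = -1, A[1][1] + B[1][0] = 10 + 5 = 15) = -1 (attained at k = 0)
  C[1][1] = min over k of (A[1][0] + B[0][1] = 3 + 2 = 5, A[1][1] + B[1][1] = 10 + 10 = 20) = 5 (attained at k = 0)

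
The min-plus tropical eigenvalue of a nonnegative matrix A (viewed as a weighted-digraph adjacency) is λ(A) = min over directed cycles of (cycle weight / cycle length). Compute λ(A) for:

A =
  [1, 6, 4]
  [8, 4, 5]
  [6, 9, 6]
λ(A) = 1

Enumerate directed cycles and compute their means (weight / length). Sample:
  cycle 0 → 0: weight = 1, length = 1, mean = 1/1 ≈ 1.000
  cycle 1 → 1: weight = 4, length = 1, mean = 4/1 ≈ 4.000
  cycle 2 → 2: weight = 6, length = 1, mean = 6/1 ≈ 6.000
  cycle 0 → 1 → 0: weight = 14, length = 2, mean = 14/2 ≈ 7.000
  cycle 0 → 2 → 0: weight = 10, length = 2, mean = 10/2 ≈ 5.000
  cycle 1 → 0 → 1: weight = 14, length = 2, mean = 14/2 ≈ 7.000
Minimum mean = 1.000, attained e.g. along the cycle 0 → 0 with weight 1 and length 1. So λ(A) = 1/1 = 1.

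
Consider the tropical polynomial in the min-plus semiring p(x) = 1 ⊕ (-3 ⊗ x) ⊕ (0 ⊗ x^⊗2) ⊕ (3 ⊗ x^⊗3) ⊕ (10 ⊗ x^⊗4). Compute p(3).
p(3) = 0

A tropical monomial a ⊗ x^⊗i evaluates to a + i · x. Evaluating each term at x = 3:
  Term 0 contributes 1 + 0 · 3 = 1
  Term 1 contributes -3 + 1 · 3 = 0
  Term 2 contributes 0 + 2 · 3 = 6
  Term 3 contributes 3 + 3 · 3 = 12
  Term 4 contributes 10 + 4 · 3 = 22
p(3) = ⊕ of these = min[1, 0, 6, 12, 22] = 0.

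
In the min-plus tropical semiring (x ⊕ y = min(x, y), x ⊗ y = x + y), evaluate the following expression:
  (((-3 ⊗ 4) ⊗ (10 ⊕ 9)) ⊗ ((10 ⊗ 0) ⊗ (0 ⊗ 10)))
(((-3 ⊗ 4) ⊗ (10 ⊕ 9)) ⊗ ((10 ⊗ 0) ⊗ (0 ⊗ 10))) = 30

Expand innermost to outermost. Recall ⊕ takes the minimum of its arguments and ⊗ takes their sum. Working out the expression (((-3 ⊗ 4) ⊗ (10 ⊕ 9)) ⊗ ((10 ⊗ 0) ⊗ (0 ⊗ 10))) gives 30.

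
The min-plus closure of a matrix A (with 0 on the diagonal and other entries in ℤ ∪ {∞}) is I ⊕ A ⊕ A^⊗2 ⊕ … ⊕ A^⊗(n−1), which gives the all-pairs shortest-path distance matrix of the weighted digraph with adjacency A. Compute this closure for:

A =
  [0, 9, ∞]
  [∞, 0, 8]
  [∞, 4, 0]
Closure =
  [0, 9, 17]
  [∞, 0, 8]
  [∞, 4, 0]

This is the Floyd-Warshall all-pairs shortest-path computation. For each intermediate vertex k = 0, 1, …, 2, update dist[i][j] ← min(dist[i][j], dist[i][k] + dist[k][j]). The final matrix gives, for each (i, j), the minimum total weight of any directed path from i to j (possibly empty when i = j).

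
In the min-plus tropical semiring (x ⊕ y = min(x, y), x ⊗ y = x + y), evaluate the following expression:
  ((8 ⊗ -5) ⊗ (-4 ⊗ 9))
((8 ⊗ -5) ⊗ (-4 ⊗ 9)) = 8

Expand innermost to outermost. Recall ⊕ takes the minimum of its arguments and ⊗ takes their sum. Working out the expression ((8 ⊗ -5) ⊗ (-4 ⊗ 9)) gives 8.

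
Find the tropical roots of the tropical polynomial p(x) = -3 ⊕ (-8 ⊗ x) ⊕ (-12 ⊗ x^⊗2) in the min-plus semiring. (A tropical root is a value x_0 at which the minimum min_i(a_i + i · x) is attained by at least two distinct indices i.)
Roots: {4, 5}

Each tropical root is a break point of the lower envelope of the lines y = a_i + i · x (there are 3 lines, with slopes 0, 1, ..., 2). Only the lines that attain the minimum somewhere contribute to roots; other lines are dominated. Here the surviving (envelope) indices are i = 2, i = 1, i = 0.
Intersections between consecutive envelope lines give the roots: for adjacent envelope indices i < j the intersection is x = (a_i − a_j) / (j − i). Reading off the sorted break points: {4, 5}.
Verification: at each break x_0, at least two indices attain the minimum of min_i(a_i + i · x_0).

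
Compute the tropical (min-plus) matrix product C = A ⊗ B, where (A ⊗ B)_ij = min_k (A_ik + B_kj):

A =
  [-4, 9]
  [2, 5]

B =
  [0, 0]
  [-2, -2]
A ⊗ B =
  [-4, -4]
  [2, 2]

Apply the min-plus product entry-by-entry:
  C[0][0] = min over k of (A[0][0] + B[0][0] = -4 + 0 = -4, A[0][1] + B[1][0] = 9 + -2 = 7) = -4 (attained at k = 0)
  C[0][1] = min over k of (A[0][0] + B[0][1] = -4 + 0 = -4, A[0][1] + B[1][1] = 9 + -2 = 7) = -4 (attained at k = 0)
  C[1][0] = min over k of (A[1][0] + B[0][0] = 2 + 0 = 2, A[1][1] + B[1][0] = 5 + -2 = 3) = 2 (attained at k = 0)
  C[1][1] = min over k of (A[1][0] + B[0][1] = 2 + 0 = 2, A[1][1] + B[1][1] = 5 + -2 = 3) = 2 (attained at k = 0)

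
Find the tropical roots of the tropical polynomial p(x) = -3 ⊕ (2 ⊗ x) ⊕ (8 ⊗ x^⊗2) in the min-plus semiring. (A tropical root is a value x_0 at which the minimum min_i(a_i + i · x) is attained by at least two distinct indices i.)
Roots: {-6, -5}

Each tropical root is a break point of the lower envelope of the lines y = a_i + i · x (there are 3 lines, with slopes 0, 1, ..., 2). Only the lines that attain the minimum somewhere contribute to roots; other lines are dominated. Here the surviving (envelope) indices are i = 2, i = 1, i = 0.
Intersections between consecutive envelope lines give the roots: for adjacent envelope indices i < j the intersection is x = (a_i − a_j) / (j − i). Reading off the sorted break points: {-6, -5}.
Verification: at each break x_0, at least two indices attain the minimum of min_i(a_i + i · x_0).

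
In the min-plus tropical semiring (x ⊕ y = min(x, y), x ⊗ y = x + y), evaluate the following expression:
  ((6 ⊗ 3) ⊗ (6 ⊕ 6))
((6 ⊗ 3) ⊗ (6 ⊕ 6)) = 15

Expand innermost to outermost. Recall ⊕ takes the minimum of its arguments and ⊗ takes their sum. Working out the expression ((6 ⊗ 3) ⊗ (6 ⊕ 6)) gives 15.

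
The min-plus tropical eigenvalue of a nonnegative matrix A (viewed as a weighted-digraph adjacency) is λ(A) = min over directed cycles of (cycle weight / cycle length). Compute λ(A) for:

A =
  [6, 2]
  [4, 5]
λ(A) = 3

Enumerate directed cycles and compute their means (weight / length). Sample:
  cycle 0 → 0: weight = 6, length = 1, mean = 6/1 ≈ 6.000
  cycle 1 → 1: weight = 5, length = 1, mean = 5/1 ≈ 5.000
  cycle 0 → 1 → 0: weight = 6, length = 2, mean = 6/2 ≈ 3.000
  cycle 1 → 0 → 1: weight = 6, length = 2, mean = 6/2 ≈ 3.000
Minimum mean = 3.000, attained e.g. along the cycle 0 → 1 → 0 with weight 6 and length 2. So λ(A) = 6/2 = 3.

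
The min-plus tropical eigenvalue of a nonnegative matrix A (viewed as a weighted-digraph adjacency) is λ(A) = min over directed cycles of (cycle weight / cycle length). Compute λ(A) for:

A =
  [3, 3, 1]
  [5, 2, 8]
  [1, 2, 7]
λ(A) = 1

Enumerate directed cycles and compute their means (weight / length). Sample:
  cycle 0 → 0: weight = 3, length = 1, mean = 3/1 ≈ 3.000
  cycle 1 → 1: weight = 2, length = 1, mean = 2/1 ≈ 2.000
  cycle 2 → 2: weight = 7, length = 1, mean = 7/1 ≈ 7.000
  cycle 0 → 1 → 0: weight = 8, length = 2, mean = 8/2 ≈ 4.000
  cycle 0 → 2 → 0: weight = 2, length = 2, mean = 2/2 ≈ 1.000
  cycle 1 → 0 → 1: weight = 8, length = 2, mean = 8/2 ≈ 4.000
Minimum mean = 1.000, attained e.g. along the cycle 0 → 2 → 0 with weight 2 and length 2. So λ(A) = 2/2 = 1.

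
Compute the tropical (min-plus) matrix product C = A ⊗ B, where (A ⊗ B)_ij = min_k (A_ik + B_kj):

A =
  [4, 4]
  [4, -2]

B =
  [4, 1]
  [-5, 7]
A ⊗ B =
  [-1, 5]
  [-7, 5]

Apply the min-plus product entry-by-entry:
  C[0][0] = min over k of (A[0][0] + B[0][0] = 4 + 4 = 8, A[0][1] + B[1][0] = 4 + -5 = -1) = -1 (attained at k = 1)
  C[0][1] = min over k of (A[0][0] + B[0][1] = 4 + 1 = 5, A[0][1] + B[1][1] = 4 + 7 = 11) = 5 (attained at k = 0)
  C[1][0] = min over k of (A[1][0] + B[0][0] = 4 + 4 = 8, A[1][1] + B[1][0] = -2 + -5 = -7) = -7 (attained at k = 1)
  C[1][1] = min over k of (A[1][0] + B[0][1] = 4 + 1 = 5, A[1][1] + B[1][1] = -2 + 7 = 5) = 5 (attained at k = 0)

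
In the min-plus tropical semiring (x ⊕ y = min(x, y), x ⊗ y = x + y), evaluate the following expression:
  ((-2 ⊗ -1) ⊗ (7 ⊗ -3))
((-2 ⊗ -1) ⊗ (7 ⊗ -3)) = 1

Expand innermost to outermost. Recall ⊕ takes the minimum of its arguments and ⊗ takes their sum. Working out the expression ((-2 ⊗ -1) ⊗ (7 ⊗ -3)) gives 1.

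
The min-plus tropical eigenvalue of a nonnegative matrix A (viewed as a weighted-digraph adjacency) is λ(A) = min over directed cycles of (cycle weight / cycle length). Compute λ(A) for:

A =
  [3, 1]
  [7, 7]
λ(A) = 3

Enumerate directed cycles and compute their means (weight / length). Sample:
  cycle 0 → 0: weight = 3, length = 1, mean = 3/1 ≈ 3.000
  cycle 1 → 1: weight = 7, length = 1, mean = 7/1 ≈ 7.000
  cycle 0 → 1 → 0: weight = 8, length = 2, mean = 8/2 ≈ 4.000
  cycle 1 → 0 → 1: weight = 8, length = 2, mean = 8/2 ≈ 4.000
Minimum mean = 3.000, attained e.g. along the cycle 0 → 0 with weight 3 and length 1. So λ(A) = 3/1 = 3.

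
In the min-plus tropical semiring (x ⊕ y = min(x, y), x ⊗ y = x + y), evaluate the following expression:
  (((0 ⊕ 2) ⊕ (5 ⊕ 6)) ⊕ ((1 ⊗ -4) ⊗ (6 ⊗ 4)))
(((0 ⊕ 2) ⊕ (5 ⊕ 6)) ⊕ ((1 ⊗ -4) ⊗ (6 ⊗ 4))) = 0

Expand innermost to outermost. Recall ⊕ takes the minimum of its arguments and ⊗ takes their sum. Working out the expression (((0 ⊕ 2) ⊕ (5 ⊕ 6)) ⊕ ((1 ⊗ -4) ⊗ (6 ⊗ 4))) gives 0.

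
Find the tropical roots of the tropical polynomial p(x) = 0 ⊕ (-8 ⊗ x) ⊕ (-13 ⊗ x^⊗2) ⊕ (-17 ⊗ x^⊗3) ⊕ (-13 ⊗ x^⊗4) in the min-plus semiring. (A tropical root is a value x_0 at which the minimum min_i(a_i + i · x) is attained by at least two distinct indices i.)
Roots: {-4, 4, 5, 8}

Each tropical root is a break point of the lower envelope of the lines y = a_i + i · x (there are 5 lines, with slopes 0, 1, ..., 4). Only the lines that attain the minimum somewhere contribute to roots; other lines are dominated. Here the surviving (envelope) indices are i = 4, i = 3, i = 2, i = 1, i = 0.
Intersections between consecutive envelope lines give the roots: for adjacent envelope indices i < j the intersection is x = (a_i − a_j) / (j − i). Reading off the sorted break points: {-4, 4, 5, 8}.
Verification: at each break x_0, at least two indices attain the minimum of min_i(a_i + i · x_0).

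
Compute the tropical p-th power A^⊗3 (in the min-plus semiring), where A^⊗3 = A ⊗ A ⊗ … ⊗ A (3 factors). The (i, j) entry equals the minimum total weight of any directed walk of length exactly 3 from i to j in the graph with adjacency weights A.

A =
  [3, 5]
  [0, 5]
A^⊗3 =
  [8, 10]
  [5, 8]

Each entry (A^⊗3)_ij equals the minimum over all length-3 walks i = v_0 → v_1 → … → v_3 = j of Σ_t A[v_t][v_{t+1}]. For example, for (i, j) = (0, 1) we minimise over 4 possible intermediate vertex sequences; the minimum is 10, attained along the walk 0 → 1 → 0 → 1.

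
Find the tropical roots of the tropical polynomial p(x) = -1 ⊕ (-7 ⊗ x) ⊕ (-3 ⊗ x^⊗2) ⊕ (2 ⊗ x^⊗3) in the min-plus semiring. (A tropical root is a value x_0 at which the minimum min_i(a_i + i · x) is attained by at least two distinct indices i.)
Roots: {-5, -4, 6}

Each tropical root is a break point of the lower envelope of the lines y = a_i + i · x (there are 4 lines, with slopes 0, 1, ..., 3). Only the lines that attain the minimum somewhere contribute to roots; other lines are dominated. Here the surviving (envelope) indices are i = 3, i = 2, i = 1, i = 0.
Intersections between consecutive envelope lines give the roots: for adjacent envelope indices i < j the intersection is x = (a_i − a_j) / (j − i). Reading off the sorted break points: {-5, -4, 6}.
Verification: at each break x_0, at least two indices attain the minimum of min_i(a_i + i · x_0).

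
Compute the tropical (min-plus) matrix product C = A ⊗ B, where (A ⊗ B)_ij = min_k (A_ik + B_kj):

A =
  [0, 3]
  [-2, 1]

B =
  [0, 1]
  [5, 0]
A ⊗ B =
  [0, 1]
  [-2, -1]

Apply the min-plus product entry-by-entry:
  C[0][0] = min over k of (A[0][0] + B[0][0] = 0 + 0 = 0, A[0][1] + B[1][0] = 3 + 5 = 8) = 0 (attained at k = 0)
  C[0][1] = min over k of (A[0][0] + B[0][1] = 0 + 1 = 1, A[0][1] + B[1][1] = 3 + 0 = 3) = 1 (attained at k = 0)
  C[1][0] = min over k of (A[1][0] + B[0][0] = -2 + 0 = -2, A[1][1] + B[1][0] = 1 + 5 = 6) = -2 (attained at k = 0)
  C[1][1] = min over k of (A[1][0] + B[0][1] = -2 + 1 = -1, A[1][1] + B[1][1] = 1 + 0 = 1) = -1 (attained at k = 0)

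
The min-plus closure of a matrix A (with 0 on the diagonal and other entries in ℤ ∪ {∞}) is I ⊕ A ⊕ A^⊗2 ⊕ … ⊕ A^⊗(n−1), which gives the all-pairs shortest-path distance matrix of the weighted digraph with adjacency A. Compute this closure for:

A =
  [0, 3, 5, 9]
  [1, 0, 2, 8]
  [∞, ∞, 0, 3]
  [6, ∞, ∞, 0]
Closure =
  [0, 3, 5, 8]
  [1, 0, 2, 5]
  [9, 12, 0, 3]
  [6, 9, 11, 0]

This is the Floyd-Warshall all-pairs shortest-path computation. For each intermediate vertex k = 0, 1, …, 3, update dist[i][j] ← min(dist[i][j], dist[i][k] + dist[k][j]). The final matrix gives, for each (i, j), the minimum total weight of any directed path from i to j (possibly empty when i = j).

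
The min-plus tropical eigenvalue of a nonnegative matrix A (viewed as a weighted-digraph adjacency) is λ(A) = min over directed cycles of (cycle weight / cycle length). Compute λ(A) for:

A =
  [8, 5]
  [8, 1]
λ(A) = 1

Enumerate directed cycles and compute their means (weight / length). Sample:
  cycle 0 → 0: weight = 8, length = 1, mean = 8/1 ≈ 8.000
  cycle 1 → 1: weight = 1, length = 1, mean = 1/1 ≈ 1.000
  cycle 0 → 1 → 0: weight = 13, length = 2, mean = 13/2 ≈ 6.500
  cycle 1 → 0 → 1: weight = 13, length = 2, mean = 13/2 ≈ 6.500
Minimum mean = 1.000, attained e.g. along the cycle 1 → 1 with weight 1 and length 1. So λ(A) = 1/1 = 1.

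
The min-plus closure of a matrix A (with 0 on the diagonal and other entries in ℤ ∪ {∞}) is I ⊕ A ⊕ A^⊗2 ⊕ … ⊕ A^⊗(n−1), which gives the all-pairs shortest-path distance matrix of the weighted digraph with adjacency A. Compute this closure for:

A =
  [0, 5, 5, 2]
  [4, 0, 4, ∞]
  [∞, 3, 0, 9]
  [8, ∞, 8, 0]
Closure =
  [0, 5, 5, 2]
  [4, 0, 4, 6]
  [7, 3, 0, 9]
  [8, 11, 8, 0]

This is the Floyd-Warshall all-pairs shortest-path computation. For each intermediate vertex k = 0, 1, …, 3, update dist[i][j] ← min(dist[i][j], dist[i][k] + dist[k][j]). The final matrix gives, for each (i, j), the minimum total weight of any directed path from i to j (possibly empty when i = j).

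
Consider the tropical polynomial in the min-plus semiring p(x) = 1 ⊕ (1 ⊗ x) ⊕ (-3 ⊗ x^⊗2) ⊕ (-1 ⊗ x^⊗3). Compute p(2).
p(2) = 1

A tropical monomial a ⊗ x^⊗i evaluates to a + i · x. Evaluating each term at x = 2:
  Term 0 contributes 1 + 0 · 2 = 1
  Term 1 contributes 1 + 1 · 2 = 3
  Term 2 contributes -3 + 2 · 2 = 1
  Term 3 contributes -1 + 3 · 2 = 5
p(2) = ⊕ of these = min[1, 3, 1, 5] = 1.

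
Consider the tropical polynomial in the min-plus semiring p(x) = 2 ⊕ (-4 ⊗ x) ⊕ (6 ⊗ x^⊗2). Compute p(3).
p(3) = -1

A tropical monomial a ⊗ x^⊗i evaluates to a + i · x. Evaluating each term at x = 3:
  Term 0 contributes 2 + 0 · 3 = 2
  Term 1 contributes -4 + 1 · 3 = -1
  Term 2 contributes 6 + 2 · 3 = 12
p(3) = ⊕ of these = min[2, -1, 12] = -1.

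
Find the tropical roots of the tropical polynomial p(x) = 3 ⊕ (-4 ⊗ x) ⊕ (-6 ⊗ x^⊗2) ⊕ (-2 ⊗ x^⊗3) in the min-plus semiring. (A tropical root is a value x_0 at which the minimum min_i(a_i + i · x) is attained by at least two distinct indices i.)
Roots: {-4, 2, 7}

Each tropical root is a break point of the lower envelope of the lines y = a_i + i · x (there are 4 lines, with slopes 0, 1, ..., 3). Only the lines that attain the minimum somewhere contribute to roots; other lines are dominated. Here the surviving (envelope) indices are i = 3, i = 2, i = 1, i = 0.
Intersections between consecutive envelope lines give the roots: for adjacent envelope indices i < j the intersection is x = (a_i − a_j) / (j − i). Reading off the sorted break points: {-4, 2, 7}.
Verification: at each break x_0, at least two indices attain the minimum of min_i(a_i + i · x_0).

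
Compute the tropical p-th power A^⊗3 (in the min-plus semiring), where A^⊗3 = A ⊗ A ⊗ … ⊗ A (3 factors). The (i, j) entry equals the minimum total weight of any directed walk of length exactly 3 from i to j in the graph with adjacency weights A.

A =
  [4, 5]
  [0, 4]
A^⊗3 =
  [9, 10]
  [5, 9]

Each entry (A^⊗3)_ij equals the minimum over all length-3 walks i = v_0 → v_1 → … → v_3 = j of Σ_t A[v_t][v_{t+1}]. For example, for (i, j) = (0, 1) we minimise over 4 possible intermediate vertex sequences; the minimum is 10, attained along the walk 0 → 1 → 0 → 1.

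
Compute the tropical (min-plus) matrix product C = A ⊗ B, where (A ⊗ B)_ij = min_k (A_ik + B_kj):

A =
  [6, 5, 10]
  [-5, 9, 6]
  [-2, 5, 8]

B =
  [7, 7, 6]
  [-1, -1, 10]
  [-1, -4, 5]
A ⊗ B =
  [4, 4, 12]
  [2, 2, 1]
  [4, 4, 4]

Apply the min-plus product entry-by-entry:
  C[0][0] = min over k of (A[0][0] + B[0][0] = 6 + 7 = 13, A[0][1] + B[1][0] = 5 + -1 = 4, A[0][2] + B[2][0] = 10 + -1 = 9) = 4 (attained at k = 1)
  C[0][1] = min over k of (A[0][0] + B[0][1] = 6 + 7 = 13, A[0][1] + B[1][1] = 5 + -1 = 4, A[0][2] + B[2][1] = 10 + -4 = 6) = 4 (attained at k = 1)
  C[0][2] = min over k of (A[0][0] + B[0][2] = 6 + 6 = 12, A[0][1] + B[1][2] = 5 + 10 = 15, A[0][2] + B[2][2] = 10 + 5 = 15) = 12 (attained at k = 0)
  C[1][0] = min over k of (A[1][0] + B[0][0] = -5 + 7 = 2, A[1][1] + B[1][0] = 9 + -1 = 8, A[1][2] + B[2][0] = 6 + -1 = 5) = 2 (attained at k = 0)
  C[1][1] = min over k of (A[1][0] + B[0][1] = -5 + 7 = 2, A[1][1] + B[1][1] = 9 + -1 = 8, A[1][2] + B[2][1] = 6 + -4 = 2) = 2 (attained at k = 0)
  C[1][2] = min over k of (A[1][0] + B[0][2] = -5 + 6 = 1, A[1][1] + B[1][2] = 9 + 10 = 19, A[1][2] + B[2][2] = 6 + 5 = 11) = 1 (attained at k = 0)
  C[2][0] = min over k of (A[2][0] + B[0][0] = -2 + 7 = 5, A[2][1] + B[1][0] = 5 + -1 = 4, A[2][2] + B[2][0] = 8 + -1 = 7) = 4 (attained at k = 1)
  C[2][1] = min over k of (A[2][0] + B[0][1] = -2 + 7 = 5, A[2][1] + B[1][1] = 5 + -1 = 4, A[2][2] + B[2][1] = 8 + -4 = 4) = 4 (attained at k = 1)
  C[2][2] = min over k of (A[2][0] + B[0][2] = -2 + 6 = 4, A[2][1] + B[1][2] = 5 + 10 = 15, A[2][2] + B[2][2] = 8 + 5 = 13) = 4 (attained at k = 0)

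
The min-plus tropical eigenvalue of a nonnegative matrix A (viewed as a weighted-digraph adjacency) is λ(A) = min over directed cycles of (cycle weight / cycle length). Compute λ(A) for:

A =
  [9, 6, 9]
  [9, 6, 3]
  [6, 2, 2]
λ(A) = 2

Enumerate directed cycles and compute their means (weight / length). Sample:
  cycle 0 → 0: weight = 9, length = 1, mean = 9/1 ≈ 9.000
  cycle 1 → 1: weight = 6, length = 1, mean = 6/1 ≈ 6.000
  cycle 2 → 2: weight = 2, length = 1, mean = 2/1 ≈ 2.000
  cycle 0 → 1 → 0: weight = 15, length = 2, mean = 15/2 ≈ 7.500
  cycle 0 → 2 → 0: weight = 15, length = 2, mean = 15/2 ≈ 7.500
  cycle 1 → 0 → 1: weight = 15, length = 2, mean = 15/2 ≈ 7.500
Minimum mean = 2.000, attained e.g. along the cycle 2 → 2 with weight 2 and length 1. So λ(A) = 2/1 = 2.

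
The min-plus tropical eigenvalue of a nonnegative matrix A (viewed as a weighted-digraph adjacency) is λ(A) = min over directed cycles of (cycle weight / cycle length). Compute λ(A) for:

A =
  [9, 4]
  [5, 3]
λ(A) = 3

Enumerate directed cycles and compute their means (weight / length). Sample:
  cycle 0 → 0: weight = 9, length = 1, mean = 9/1 ≈ 9.000
  cycle 1 → 1: weight = 3, length = 1, mean = 3/1 ≈ 3.000
  cycle 0 → 1 → 0: weight = 9, length = 2, mean = 9/2 ≈ 4.500
  cycle 1 → 0 → 1: weight = 9, length = 2, mean = 9/2 ≈ 4.500
Minimum mean = 3.000, attained e.g. along the cycle 1 → 1 with weight 3 and length 1. So λ(A) = 3/1 = 3.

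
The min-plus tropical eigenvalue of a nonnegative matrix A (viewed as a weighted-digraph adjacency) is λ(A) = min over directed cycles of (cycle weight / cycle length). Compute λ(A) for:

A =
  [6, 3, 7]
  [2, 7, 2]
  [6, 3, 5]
λ(A) = 5/2

Enumerate directed cycles and compute their means (weight / length). Sample:
  cycle 0 → 0: weight = 6, length = 1, mean = 6/1 ≈ 6.000
  cycle 1 → 1: weight = 7, length = 1, mean = 7/1 ≈ 7.000
  cycle 2 → 2: weight = 5, length = 1, mean = 5/1 ≈ 5.000
  cycle 0 → 1 → 0: weight = 5, length = 2, mean = 5/2 ≈ 2.500
  cycle 0 → 2 → 0: weight = 13, length = 2, mean = 13/2 ≈ 6.500
  cycle 1 → 0 → 1: weight = 5, length = 2, mean = 5/2 ≈ 2.500
Minimum mean = 2.500, attained e.g. along the cycle 0 → 1 → 0 with weight 5 and length 2. So λ(A) = 5/2 = 5/2.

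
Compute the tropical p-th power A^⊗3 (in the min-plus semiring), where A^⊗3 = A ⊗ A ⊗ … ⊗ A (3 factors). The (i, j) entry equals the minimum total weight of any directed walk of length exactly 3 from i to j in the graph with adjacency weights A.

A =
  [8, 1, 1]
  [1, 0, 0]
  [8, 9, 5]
A^⊗3 =
  [2, 1, 1]
  [1, 0, 0]
  [10, 9, 9]

Each entry (A^⊗3)_ij equals the minimum over all length-3 walks i = v_0 → v_1 → … → v_3 = j of Σ_t A[v_t][v_{t+1}]. For example, for (i, j) = (0, 2) we minimise over 9 possible intermediate vertex sequences; the minimum is 1, attained along the walk 0 → 1 → 1 → 2.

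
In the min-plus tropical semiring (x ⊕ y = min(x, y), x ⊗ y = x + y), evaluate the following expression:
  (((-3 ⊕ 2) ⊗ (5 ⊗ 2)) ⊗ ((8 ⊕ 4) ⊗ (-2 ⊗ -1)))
(((-3 ⊕ 2) ⊗ (5 ⊗ 2)) ⊗ ((8 ⊕ 4) ⊗ (-2 ⊗ -1))) = 5

Expand innermost to outermost. Recall ⊕ takes the minimum of its arguments and ⊗ takes their sum. Working out the expression (((-3 ⊕ 2) ⊗ (5 ⊗ 2)) ⊗ ((8 ⊕ 4) ⊗ (-2 ⊗ -1))) gives 5.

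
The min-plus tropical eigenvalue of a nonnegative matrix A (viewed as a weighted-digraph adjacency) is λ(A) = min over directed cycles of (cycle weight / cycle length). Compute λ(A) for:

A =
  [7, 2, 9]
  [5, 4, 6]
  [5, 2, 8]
λ(A) = 7/2

Enumerate directed cycles and compute their means (weight / length). Sample:
  cycle 0 → 0: weight = 7, length = 1, mean = 7/1 ≈ 7.000
  cycle 1 → 1: weight = 4, length = 1, mean = 4/1 ≈ 4.000
  cycle 2 → 2: weight = 8, length = 1, mean = 8/1 ≈ 8.000
  cycle 0 → 1 → 0: weight = 7, length = 2, mean = 7/2 ≈ 3.500
  cycle 0 → 2 → 0: weight = 14, length = 2, mean = 14/2 ≈ 7.000
  cycle 1 → 0 → 1: weight = 7, length = 2, mean = 7/2 ≈ 3.500
Minimum mean = 3.500, attained e.g. along the cycle 0 → 1 → 0 with weight 7 and length 2. So λ(A) = 7/2 = 7/2.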